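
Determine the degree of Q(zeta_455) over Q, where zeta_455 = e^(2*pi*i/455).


The degree equals Euler's totient phi(455).
455 = 5 * 7 * 13
phi(455) = 288

288


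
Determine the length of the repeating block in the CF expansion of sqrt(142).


Run the CF algorithm for sqrt(142).
a_0 = floor(sqrt(142)) = 11; set m_0=0, q_0=1.
Recurrence: m' = q*a - m,  q' = (d - m'^2)/q,  a' = floor((a_0 + m')/q').
  step 1: m=11, q=21, a=1
  step 2: m=10, q=2, a=10
  step 3: m=10, q=21, a=1
  step 4: m=11, q=1, a=22
a_4 = 2*a_0 = 22, so the period closes here.
sqrt(142) = [11; 1, 10, 1, 22]
Period length = 4

4


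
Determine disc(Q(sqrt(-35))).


For K = Q(sqrt(d)) with d squarefree: disc(K) = d if d = 1 mod 4, and disc(K) = 4d if d = 2 or 3 mod 4.
Here d = -35, and d mod 4 = 1.
d = 1 mod 4 (O_K = Z[(1+sqrt(d))/2]), so disc(K) = d = -35

-35


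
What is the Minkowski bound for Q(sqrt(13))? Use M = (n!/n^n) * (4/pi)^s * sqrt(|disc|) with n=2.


d = 13, d mod 4 = 1, so disc(K) = d = 13; |disc(K)| = 13
Real quadratic field, so n = 2, s = r2 = 0, r1 = 2
M = (n!/n^n) * (4/pi)^s * sqrt(|disc(K)|) = (2!/2^2) * (4/pi)^0 * sqrt(13)
= 0.5 * 1.000000 * 3.605551
= 1.8028

1.8028


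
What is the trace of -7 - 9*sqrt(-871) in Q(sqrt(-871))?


Tr(a + b*sqrt(d)) = (a + b*sqrt(d)) + (a - b*sqrt(d)) = 2a
= 2 * (-7)
= -14

-14


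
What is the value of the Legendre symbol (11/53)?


p = 53 is prime, so compute (11/53) with the reciprocity algorithm (Jacobi-symbol steps: pull out 2s via (2/n), flip via reciprocity, reduce):
  reciprocity: (11/53) -> +(53/11)
  reduce: (9/11)
  reciprocity: (9/11) -> +(11/9)
  reduce: (2/9)
  pull out 2: (2/9) = +1  (since 9 mod 8 = 1)
  (1/9) = 1
Product of signs = 1
(11/53) = 1

1


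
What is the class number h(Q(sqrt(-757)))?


K = Q(sqrt(-757)). d mod 4 = 3, so D = disc(K) = 4d = -3028
h(K) equals the number of primitive reduced positive-definite forms (a, b, c) = a*x^2 + b*x*y + c*y^2 with b^2 - 4ac = D,
where reduced means |b| <= a <= c, with b >= 0 whenever |b| = a or a = c, and primitive means gcd(a, b, c) = 1.
Reduced forces 3a^2 <= |D| = 3028, so 1 <= a <= 31; b must have the parity of D, and c = (b^2 - D)/(4a) must be an integer >= a.
Enumerate a = 1..31, b in [-a, a]:
  a=1: (1, 0, 757)  [1]
  a=2: (2, 2, 379)  [1]
  a=3..12: none
  a=13: (13, -12, 61), (13, 12, 61)  [2]
  a=14..16: none
  a=17: (17, -10, 46), (17, 10, 46)  [2]
  a=18..22: none
  a=23: (23, -10, 34), (23, 10, 34)  [2]
  a=24..25: none
  a=26: (26, -14, 31), (26, 14, 31)  [2]
  a=27..31: none
Total reduced forms: 1 + 1 + 2 + 2 + 2 + 2 = 10
h = 10

10


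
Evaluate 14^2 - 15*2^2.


x^2 - d*y^2
= 14^2 - 15*2^2
= 196 - 60
= 136

136


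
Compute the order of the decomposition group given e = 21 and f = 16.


|D_P| = e * f
= 21 * 16
= 336

336


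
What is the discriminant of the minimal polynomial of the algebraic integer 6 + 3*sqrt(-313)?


The element 6 + 3*sqrt(-313) has minimal polynomial:
x^2 - 12*x + 2853
Discriminant = (-12)^2 - 4*(2853)
= 144 - 11412
= -11268

-11268


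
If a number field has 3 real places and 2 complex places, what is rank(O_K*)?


By Dirichlet's unit theorem:
rank = r1 + r2 - 1
= 3 + 2 - 1
= 4

4


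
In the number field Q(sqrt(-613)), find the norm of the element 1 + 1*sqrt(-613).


N(a + b*sqrt(d)) = a^2 - d*b^2
= (1)^2 - (-613)*(1)^2
= 1 + 613
= 614

614


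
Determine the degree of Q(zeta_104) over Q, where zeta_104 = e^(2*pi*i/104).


The degree equals Euler's totient phi(104).
104 = 2^3 * 13
phi(104) = 48

48


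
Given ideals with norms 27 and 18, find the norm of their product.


N(IJ) = N(I) * N(J)
= 27 * 18
= 486

486


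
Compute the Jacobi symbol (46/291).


Compute (46/291) via quadratic reciprocity:
  pull out 2: (2/291) = -1  (since 291 mod 8 = 3)
  reciprocity: (23/291) -> -(291/23)
  reduce: (15/23)
  reciprocity: (15/23) -> -(23/15)
  reduce: (8/15)
  pull out 2: (2/15) = +1  (since 15 mod 8 = 7)
  pull out 2: (2/15) = +1  (since 15 mod 8 = 7)
  pull out 2: (2/15) = +1  (since 15 mod 8 = 7)
  (1/15) = 1
Product of signs = -1

-1


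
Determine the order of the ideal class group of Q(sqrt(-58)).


K = Q(sqrt(-58)). d mod 4 = 2, so D = disc(K) = 4d = -232
h(K) equals the number of primitive reduced positive-definite forms (a, b, c) = a*x^2 + b*x*y + c*y^2 with b^2 - 4ac = D,
where reduced means |b| <= a <= c, with b >= 0 whenever |b| = a or a = c, and primitive means gcd(a, b, c) = 1.
Reduced forces 3a^2 <= |D| = 232, so 1 <= a <= 8; b must have the parity of D, and c = (b^2 - D)/(4a) must be an integer >= a.
Enumerate a = 1..8, b in [-a, a]:
  a=1: (1, 0, 58)  [1]
  a=2: (2, 0, 29)  [1]
  a=3..8: none
Total reduced forms: 1 + 1 = 2
h = 2

2


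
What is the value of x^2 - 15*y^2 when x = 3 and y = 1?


x^2 - d*y^2
= 3^2 - 15*1^2
= 9 - 15
= -6

-6


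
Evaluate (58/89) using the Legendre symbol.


p = 89 is prime, so compute (58/89) with the reciprocity algorithm (Jacobi-symbol steps: pull out 2s via (2/n), flip via reciprocity, reduce):
  pull out 2: (2/89) = +1  (since 89 mod 8 = 1)
  reciprocity: (29/89) -> +(89/29)
  reduce: (2/29)
  pull out 2: (2/29) = -1  (since 29 mod 8 = 5)
  (1/29) = 1
Product of signs = -1
(58/89) = -1

-1


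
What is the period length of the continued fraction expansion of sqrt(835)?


Run the CF algorithm for sqrt(835).
a_0 = floor(sqrt(835)) = 28; set m_0=0, q_0=1.
Recurrence: m' = q*a - m,  q' = (d - m'^2)/q,  a' = floor((a_0 + m')/q').
  step 1: m=28, q=51, a=1
  step 2: m=23, q=6, a=8
  step 3: m=25, q=35, a=1
  step 4: m=10, q=21, a=1
  step 5: m=11, q=34, a=1
  step 6: m=23, q=9, a=5
  step 7: m=22, q=39, a=1
  step 8: m=17, q=14, a=3
  step 9: m=25, q=15, a=3
  step 10: m=20, q=29, a=1
  step 11: m=9, q=26, a=1
  step 12: m=17, q=21, a=2
  step 13: m=25, q=10, a=5
  step 14: m=25, q=21, a=2
  step 15: m=17, q=26, a=1
  step 16: m=9, q=29, a=1
  step 17: m=20, q=15, a=3
  step 18: m=25, q=14, a=3
  step 19: m=17, q=39, a=1
  step 20: m=22, q=9, a=5
  step 21: m=23, q=34, a=1
  step 22: m=11, q=21, a=1
  step 23: m=10, q=35, a=1
  step 24: m=25, q=6, a=8
  step 25: m=23, q=51, a=1
  step 26: m=28, q=1, a=56
a_26 = 2*a_0 = 56, so the period closes here.
sqrt(835) = [28; 1, 8, 1, 1, 1, 5, 1, 3, 3, 1, 1, 2, 5, 2, 1, 1, 3, 3, 1, 5, 1, 1, 1, 8, 1, 56]
Period length = 26

26


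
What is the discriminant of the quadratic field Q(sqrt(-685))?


For K = Q(sqrt(d)) with d squarefree: disc(K) = d if d = 1 mod 4, and disc(K) = 4d if d = 2 or 3 mod 4.
Here d = -685, and d mod 4 = 3.
d = 3 mod 4, not 1 (O_K = Z[sqrt(d)]), so disc(K) = 4d = 4 * (-685) = -2740

-2740


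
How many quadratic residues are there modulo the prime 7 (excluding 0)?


For prime p, the number of non-zero quadratic residues is (p-1)/2.
= (7-1)/2
= 3

3


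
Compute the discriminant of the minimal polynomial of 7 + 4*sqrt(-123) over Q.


The element 7 + 4*sqrt(-123) has minimal polynomial:
x^2 - 14*x + 2017
Discriminant = (-14)^2 - 4*(2017)
= 196 - 8068
= -7872

-7872


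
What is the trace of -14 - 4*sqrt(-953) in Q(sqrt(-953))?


Tr(a + b*sqrt(d)) = (a + b*sqrt(d)) + (a - b*sqrt(d)) = 2a
= 2 * (-14)
= -28

-28


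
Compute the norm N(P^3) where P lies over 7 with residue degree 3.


N(P^a) = p^(a*f)
= 7^(3*3)
= 7^9
= 40353607

40353607


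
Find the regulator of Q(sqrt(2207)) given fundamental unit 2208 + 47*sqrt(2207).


epsilon = 2208 + 47*sqrt(2207)
= 4415.9998
R = ln(4415.9998)
= 8.3930

8.3930


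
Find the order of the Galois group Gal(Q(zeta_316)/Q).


|Gal(Q(zeta_316)/Q)| = phi(316)
= 156

156


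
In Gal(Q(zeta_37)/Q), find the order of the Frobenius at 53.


The Frobenius at p in Gal(Q(zeta_n)/Q) = (Z/nZ)* is the class of p, so its order is ord_37(53), the smallest k >= 1 with 53^k = 1 mod 37.
n = 37 = 37, phi(37) = 36; the order divides phi(n).
Divisors of 36: 1, 2, 3, 4, 6, 9, 12, 18, 36
Repeated squaring mod 37: 53^1 = 16, 53^2 = 34, 53^4 = 9, 53^8 = 7, 53^16 = 12, 53^32 = 33
Test divisors in increasing order:
  k=1: 53^1 = 16 mod 37
  k=2: 53^2 = 34 mod 37
  k=3: 53^3 = 34 * 16 = 26 mod 37
  k=4: 53^4 = 9 mod 37
  k=6: 53^6 = 9 * 34 = 10 mod 37
  k=9: 53^9 = 7 * 16 = 1 mod 37  <- first divisor giving 1
Order = 9

9


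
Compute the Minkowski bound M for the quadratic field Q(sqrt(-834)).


d = -834, d mod 4 = 2, so disc(K) = 4d = -3336; |disc(K)| = 3336
Imaginary quadratic field, so n = 2, s = r2 = 1, r1 = 0
M = (n!/n^n) * (4/pi)^s * sqrt(|disc(K)|) = (2!/2^2) * (4/pi)^1 * sqrt(3336)
= 0.5 * 1.273240 * 57.758116
= 36.7700

36.7700


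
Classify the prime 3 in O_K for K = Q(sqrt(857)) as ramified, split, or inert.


K = Q(sqrt(857)). Since d mod 4 = 1, disc(K) = 857.
Check p | disc: 857 mod 3 = 2.
p does not divide disc. Compute Legendre symbol (d/p):
2^((3-1)/2) mod 3 = -1
(d/p) = -1, so p is inert: (p) stays prime with e=1, f=2, g=1.
Therefore p is inert.

inert


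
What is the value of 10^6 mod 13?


p = 13 is prime and the exponent is (p-1)/2 = 6, so by Euler's criterion 10^6 = (10/13) = +1 or -1 mod 13.
Compute by square-and-multiply:
  6 = 4 + 2 (binary 110)
  Repeated squaring mod 13: 10^1 = 10, 10^2 = 9, 10^4 = 3
  10^6 = 10^4 * 10^2 = 3 * 9 mod 13
    3 * 9 = 27 = 1 mod 13
  10^6 = 1 mod 13
Result 1: 10 is a quadratic residue mod 13.
10^6 mod 13 = 1

1


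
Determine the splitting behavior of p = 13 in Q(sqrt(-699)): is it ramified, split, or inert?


K = Q(sqrt(-699)). Since d mod 4 = 1, disc(K) = -699.
Check p | disc: -699 mod 13 = 3.
p does not divide disc. Compute Legendre symbol (d/p):
3^((13-1)/2) mod 13 = 1
(d/p) = 1, so p splits: (p) = P*P' with e=1, f=1, g=2.
Therefore p is split.

split


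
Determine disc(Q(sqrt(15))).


For K = Q(sqrt(d)) with d squarefree: disc(K) = d if d = 1 mod 4, and disc(K) = 4d if d = 2 or 3 mod 4.
Here d = 15, and d mod 4 = 3.
d = 3 mod 4, not 1 (O_K = Z[sqrt(d)]), so disc(K) = 4d = 4 * (15) = 60

60


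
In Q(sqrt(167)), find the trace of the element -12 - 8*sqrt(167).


Tr(a + b*sqrt(d)) = (a + b*sqrt(d)) + (a - b*sqrt(d)) = 2a
= 2 * (-12)
= -24

-24


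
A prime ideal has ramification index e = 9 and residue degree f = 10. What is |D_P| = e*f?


|D_P| = e * f
= 9 * 10
= 90

90


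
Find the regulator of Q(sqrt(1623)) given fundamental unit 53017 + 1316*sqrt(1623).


epsilon = 53017 + 1316*sqrt(1623)
= 106034.0000
R = ln(106034.0000)
= 11.5715

11.5715


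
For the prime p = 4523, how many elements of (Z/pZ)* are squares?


For prime p, the number of non-zero quadratic residues is (p-1)/2.
= (4523-1)/2
= 2261

2261


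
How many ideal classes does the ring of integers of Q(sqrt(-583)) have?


K = Q(sqrt(-583)). d mod 4 = 1, so D = disc(K) = d = -583
h(K) equals the number of primitive reduced positive-definite forms (a, b, c) = a*x^2 + b*x*y + c*y^2 with b^2 - 4ac = D,
where reduced means |b| <= a <= c, with b >= 0 whenever |b| = a or a = c, and primitive means gcd(a, b, c) = 1.
Reduced forces 3a^2 <= |D| = 583, so 1 <= a <= 13; b must have the parity of D, and c = (b^2 - D)/(4a) must be an integer >= a.
Enumerate a = 1..13, b in [-a, a]:
  a=1: (1, 1, 146)  [1]
  a=2: (2, -1, 73), (2, 1, 73)  [2]
  a=3: none
  a=4: (4, -3, 37), (4, 3, 37)  [2]
  a=5..7: none
  a=8: (8, -5, 19), (8, 5, 19)  [2]
  a=9..10: none
  a=11: (11, 11, 16)  [1]
  a=12..13: none
Total reduced forms: 1 + 2 + 2 + 2 + 1 = 8
h = 8

8


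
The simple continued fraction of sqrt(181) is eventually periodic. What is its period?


Run the CF algorithm for sqrt(181).
a_0 = floor(sqrt(181)) = 13; set m_0=0, q_0=1.
Recurrence: m' = q*a - m,  q' = (d - m'^2)/q,  a' = floor((a_0 + m')/q').
  step 1: m=13, q=12, a=2
  step 2: m=11, q=5, a=4
  step 3: m=9, q=20, a=1
  step 4: m=11, q=3, a=8
  step 5: m=13, q=4, a=6
  step 6: m=11, q=15, a=1
  step 7: m=4, q=11, a=1
  step 8: m=7, q=12, a=1
  step 9: m=5, q=13, a=1
  step 10: m=8, q=9, a=2
  step 11: m=10, q=9, a=2
  step 12: m=8, q=13, a=1
  step 13: m=5, q=12, a=1
  step 14: m=7, q=11, a=1
  step 15: m=4, q=15, a=1
  step 16: m=11, q=4, a=6
  step 17: m=13, q=3, a=8
  step 18: m=11, q=20, a=1
  step 19: m=9, q=5, a=4
  step 20: m=11, q=12, a=2
  step 21: m=13, q=1, a=26
a_21 = 2*a_0 = 26, so the period closes here.
sqrt(181) = [13; 2, 4, 1, 8, 6, 1, 1, 1, 1, 2, 2, 1, 1, 1, 1, 6, 8, 1, 4, 2, 26]
Period length = 21

21


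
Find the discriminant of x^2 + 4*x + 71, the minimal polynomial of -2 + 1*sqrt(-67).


The element -2 + 1*sqrt(-67) has minimal polynomial:
x^2 + 4*x + 71
Discriminant = (4)^2 - 4*(71)
= 16 - 284
= -268

-268


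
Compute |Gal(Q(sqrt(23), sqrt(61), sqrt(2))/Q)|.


The 3 square roots of distinct primes are multiplicatively independent over Q,
so [K:Q] = 2^3 and Gal(K/Q) is isomorphic to (Z/2Z)^3.
|Gal| = 2^3 = 8

8


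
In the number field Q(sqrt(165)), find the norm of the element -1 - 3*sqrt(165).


N(a + b*sqrt(d)) = a^2 - d*b^2
= (-1)^2 - (165)*(-3)^2
= 1 - 1485
= -1484

-1484


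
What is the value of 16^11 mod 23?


p = 23 is prime and the exponent is (p-1)/2 = 11, so by Euler's criterion 16^11 = (16/23) = +1 or -1 mod 23.
Compute by square-and-multiply:
  11 = 8 + 2 + 1 (binary 1011)
  Repeated squaring mod 23: 16^1 = 16, 16^2 = 3, 16^4 = 9, 16^8 = 12
  16^11 = 16^8 * 16^2 * 16^1 = 12 * 3 * 16 mod 23
    12 * 3 = 36 = 13 mod 23
    13 * 16 = 208 = 1 mod 23
  16^11 = 1 mod 23
Result 1: 16 is a quadratic residue mod 23.
16^11 mod 23 = 1

1


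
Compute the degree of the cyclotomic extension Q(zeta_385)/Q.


The degree equals Euler's totient phi(385).
385 = 5 * 7 * 11
phi(385) = 240

240


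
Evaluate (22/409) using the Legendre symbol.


p = 409 is prime, so compute (22/409) with the reciprocity algorithm (Jacobi-symbol steps: pull out 2s via (2/n), flip via reciprocity, reduce):
  pull out 2: (2/409) = +1  (since 409 mod 8 = 1)
  reciprocity: (11/409) -> +(409/11)
  reduce: (2/11)
  pull out 2: (2/11) = -1  (since 11 mod 8 = 3)
  (1/11) = 1
Product of signs = -1
(22/409) = -1

-1


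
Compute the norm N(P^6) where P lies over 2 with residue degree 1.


N(P^a) = p^(a*f)
= 2^(6*1)
= 2^6
= 64

64


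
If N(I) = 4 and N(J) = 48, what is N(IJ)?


N(IJ) = N(I) * N(J)
= 4 * 48
= 192

192


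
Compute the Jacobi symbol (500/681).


Compute (500/681) via quadratic reciprocity:
  pull out 2: (2/681) = +1  (since 681 mod 8 = 1)
  pull out 2: (2/681) = +1  (since 681 mod 8 = 1)
  reciprocity: (125/681) -> +(681/125)
  reduce: (56/125)
  pull out 2: (2/125) = -1  (since 125 mod 8 = 5)
  pull out 2: (2/125) = -1  (since 125 mod 8 = 5)
  pull out 2: (2/125) = -1  (since 125 mod 8 = 5)
  reciprocity: (7/125) -> +(125/7)
  reduce: (6/7)
  pull out 2: (2/7) = +1  (since 7 mod 8 = 7)
  reciprocity: (3/7) -> -(7/3)
  reduce: (1/3)
  (1/3) = 1
Product of signs = 1

1


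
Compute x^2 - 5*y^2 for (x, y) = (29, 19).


x^2 - d*y^2
= 29^2 - 5*19^2
= 841 - 1805
= -964

-964


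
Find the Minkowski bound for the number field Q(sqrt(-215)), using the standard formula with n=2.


d = -215, d mod 4 = 1, so disc(K) = d = -215; |disc(K)| = 215
Imaginary quadratic field, so n = 2, s = r2 = 1, r1 = 0
M = (n!/n^n) * (4/pi)^s * sqrt(|disc(K)|) = (2!/2^2) * (4/pi)^1 * sqrt(215)
= 0.5 * 1.273240 * 14.662878
= 9.3347

9.3347


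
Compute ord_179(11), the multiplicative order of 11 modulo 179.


We want ord_179(11), the smallest k >= 1 with 11^k = 1 mod 179.
n = 179 = 179, phi(179) = 178; the order divides phi(n).
Divisors of 178: 1, 2, 89, 178
Repeated squaring mod 179: 11^1 = 11, 11^2 = 121, 11^4 = 142, 11^8 = 116, 11^16 = 31, 11^32 = 66, 11^64 = 60, 11^128 = 20
Test divisors in increasing order:
  k=1: 11^1 = 11 mod 179
  k=2: 11^2 = 121 mod 179
  k=89: 11^89 = 60 * 31 * 116 * 11 = 178 mod 179
  k=178: 11^178 = 20 * 66 * 31 * 121 = 1 mod 179  <- first divisor giving 1
Order = 178

178


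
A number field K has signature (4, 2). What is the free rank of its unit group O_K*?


By Dirichlet's unit theorem:
rank = r1 + r2 - 1
= 4 + 2 - 1
= 5

5


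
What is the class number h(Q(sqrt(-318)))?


K = Q(sqrt(-318)). d mod 4 = 2, so D = disc(K) = 4d = -1272
h(K) equals the number of primitive reduced positive-definite forms (a, b, c) = a*x^2 + b*x*y + c*y^2 with b^2 - 4ac = D,
where reduced means |b| <= a <= c, with b >= 0 whenever |b| = a or a = c, and primitive means gcd(a, b, c) = 1.
Reduced forces 3a^2 <= |D| = 1272, so 1 <= a <= 20; b must have the parity of D, and c = (b^2 - D)/(4a) must be an integer >= a.
Enumerate a = 1..20, b in [-a, a]:
  a=1: (1, 0, 318)  [1]
  a=2: (2, 0, 159)  [1]
  a=3: (3, 0, 106)  [1]
  a=4..5: none
  a=6: (6, 0, 53)  [1]
  a=7: (7, -4, 46), (7, 4, 46)  [2]
  a=8..10: none
  a=11: (11, -2, 29), (11, 2, 29)  [2]
  a=12..13: none
  a=14: (14, -4, 23), (14, 4, 23)  [2]
  a=15..18: none
  a=19: (19, -18, 21), (19, 18, 21)  [2]
  a=20: none
Total reduced forms: 1 + 1 + 1 + 1 + 2 + 2 + 2 + 2 = 12
h = 12

12


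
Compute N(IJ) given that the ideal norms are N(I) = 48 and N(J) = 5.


N(IJ) = N(I) * N(J)
= 48 * 5
= 240

240


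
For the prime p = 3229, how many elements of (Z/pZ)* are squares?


For prime p, the number of non-zero quadratic residues is (p-1)/2.
= (3229-1)/2
= 1614

1614


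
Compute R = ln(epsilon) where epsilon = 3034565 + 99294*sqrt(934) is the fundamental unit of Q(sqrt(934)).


epsilon = 3034565 + 99294*sqrt(934)
= 6.0691e+06
R = ln(6.0691e+06)
= 15.6187

15.6187


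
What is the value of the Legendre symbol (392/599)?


p = 599 is prime, so compute (392/599) with the reciprocity algorithm (Jacobi-symbol steps: pull out 2s via (2/n), flip via reciprocity, reduce):
  pull out 2: (2/599) = +1  (since 599 mod 8 = 7)
  pull out 2: (2/599) = +1  (since 599 mod 8 = 7)
  pull out 2: (2/599) = +1  (since 599 mod 8 = 7)
  reciprocity: (49/599) -> +(599/49)
  reduce: (11/49)
  reciprocity: (11/49) -> +(49/11)
  reduce: (5/11)
  reciprocity: (5/11) -> +(11/5)
  reduce: (1/5)
  (1/5) = 1
Product of signs = 1
(392/599) = 1

1


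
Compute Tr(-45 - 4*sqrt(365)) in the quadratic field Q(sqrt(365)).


Tr(a + b*sqrt(d)) = (a + b*sqrt(d)) + (a - b*sqrt(d)) = 2a
= 2 * (-45)
= -90

-90


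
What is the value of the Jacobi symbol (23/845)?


Compute (23/845) via quadratic reciprocity:
  reciprocity: (23/845) -> +(845/23)
  reduce: (17/23)
  reciprocity: (17/23) -> +(23/17)
  reduce: (6/17)
  pull out 2: (2/17) = +1  (since 17 mod 8 = 1)
  reciprocity: (3/17) -> +(17/3)
  reduce: (2/3)
  pull out 2: (2/3) = -1  (since 3 mod 8 = 3)
  (1/3) = 1
Product of signs = -1

-1


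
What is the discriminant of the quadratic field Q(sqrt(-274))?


For K = Q(sqrt(d)) with d squarefree: disc(K) = d if d = 1 mod 4, and disc(K) = 4d if d = 2 or 3 mod 4.
Here d = -274, and d mod 4 = 2.
d = 2 mod 4, not 1 (O_K = Z[sqrt(d)]), so disc(K) = 4d = 4 * (-274) = -1096

-1096


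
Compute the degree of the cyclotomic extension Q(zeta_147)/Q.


The degree equals Euler's totient phi(147).
147 = 3 * 7^2
phi(147) = 84

84


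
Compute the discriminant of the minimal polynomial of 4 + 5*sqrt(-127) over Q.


The element 4 + 5*sqrt(-127) has minimal polynomial:
x^2 - 8*x + 3191
Discriminant = (-8)^2 - 4*(3191)
= 64 - 12764
= -12700

-12700


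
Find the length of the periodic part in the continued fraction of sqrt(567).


Run the CF algorithm for sqrt(567).
a_0 = floor(sqrt(567)) = 23; set m_0=0, q_0=1.
Recurrence: m' = q*a - m,  q' = (d - m'^2)/q,  a' = floor((a_0 + m')/q').
  step 1: m=23, q=38, a=1
  step 2: m=15, q=9, a=4
  step 3: m=21, q=14, a=3
  step 4: m=21, q=9, a=4
  step 5: m=15, q=38, a=1
  step 6: m=23, q=1, a=46
a_6 = 2*a_0 = 46, so the period closes here.
sqrt(567) = [23; 1, 4, 3, 4, 1, 46]
Period length = 6

6


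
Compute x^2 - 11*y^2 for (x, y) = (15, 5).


x^2 - d*y^2
= 15^2 - 11*5^2
= 225 - 275
= -50

-50


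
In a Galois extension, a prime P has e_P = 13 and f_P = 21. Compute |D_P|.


|D_P| = e * f
= 13 * 21
= 273

273


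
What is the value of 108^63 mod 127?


p = 127 is prime and the exponent is (p-1)/2 = 63, so by Euler's criterion 108^63 = (108/127) = +1 or -1 mod 127.
Compute by square-and-multiply:
  63 = 32 + 16 + 8 + 4 + 2 + 1 (binary 111111)
  Repeated squaring mod 127: 108^1 = 108, 108^2 = 107, 108^4 = 19, 108^8 = 107, 108^16 = 19, 108^32 = 107
  108^63 = 108^32 * 108^16 * 108^8 * 108^4 * 108^2 * 108^1 = 107 * 19 * 107 * 19 * 107 * 108 mod 127
    107 * 19 = 2033 = 1 mod 127
    1 * 107 = 107 = 107 mod 127
    107 * 19 = 2033 = 1 mod 127
    1 * 107 = 107 = 107 mod 127
    107 * 108 = 11556 = 126 mod 127
  108^63 = 126 mod 127
Result 126 = p - 1 = -1 mod 127: 108 is a quadratic non-residue mod 127. As a residue in [0, p-1] the value is 126.
108^63 mod 127 = 126

126


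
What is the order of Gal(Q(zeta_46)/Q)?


|Gal(Q(zeta_46)/Q)| = phi(46)
= 22

22


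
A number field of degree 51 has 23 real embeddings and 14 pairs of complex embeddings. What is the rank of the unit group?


By Dirichlet's unit theorem:
rank = r1 + r2 - 1
= 23 + 14 - 1
= 36

36


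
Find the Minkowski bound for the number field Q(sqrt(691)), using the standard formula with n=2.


d = 691, d mod 4 = 3, so disc(K) = 4d = 2764; |disc(K)| = 2764
Real quadratic field, so n = 2, s = r2 = 0, r1 = 2
M = (n!/n^n) * (4/pi)^s * sqrt(|disc(K)|) = (2!/2^2) * (4/pi)^0 * sqrt(2764)
= 0.5 * 1.000000 * 52.573758
= 26.2869

26.2869


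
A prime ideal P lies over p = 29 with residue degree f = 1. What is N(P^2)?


N(P^a) = p^(a*f)
= 29^(2*1)
= 29^2
= 841

841


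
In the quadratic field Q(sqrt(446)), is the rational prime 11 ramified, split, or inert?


K = Q(sqrt(446)). Since d mod 4 = 2, disc(K) = 1784.
Check p | disc: 1784 mod 11 = 2.
p does not divide disc. Compute Legendre symbol (d/p):
6^((11-1)/2) mod 11 = -1
(d/p) = -1, so p is inert: (p) stays prime with e=1, f=2, g=1.
Therefore p is inert.

inert


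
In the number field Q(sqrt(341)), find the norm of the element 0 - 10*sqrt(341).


N(a + b*sqrt(d)) = a^2 - d*b^2
= (0)^2 - (341)*(-10)^2
= 0 - 34100
= -34100

-34100


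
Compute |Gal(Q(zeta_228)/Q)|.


|Gal(Q(zeta_228)/Q)| = phi(228)
= 72

72


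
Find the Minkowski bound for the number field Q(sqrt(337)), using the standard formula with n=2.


d = 337, d mod 4 = 1, so disc(K) = d = 337; |disc(K)| = 337
Real quadratic field, so n = 2, s = r2 = 0, r1 = 2
M = (n!/n^n) * (4/pi)^s * sqrt(|disc(K)|) = (2!/2^2) * (4/pi)^0 * sqrt(337)
= 0.5 * 1.000000 * 18.357560
= 9.1788

9.1788


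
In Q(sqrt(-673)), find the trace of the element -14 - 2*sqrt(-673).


Tr(a + b*sqrt(d)) = (a + b*sqrt(d)) + (a - b*sqrt(d)) = 2a
= 2 * (-14)
= -28

-28


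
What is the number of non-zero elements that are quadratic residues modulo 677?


For prime p, the number of non-zero quadratic residues is (p-1)/2.
= (677-1)/2
= 338

338


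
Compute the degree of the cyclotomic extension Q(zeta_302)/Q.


The degree equals Euler's totient phi(302).
302 = 2 * 151
phi(302) = 150

150


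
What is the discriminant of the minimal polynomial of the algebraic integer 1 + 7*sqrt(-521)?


The element 1 + 7*sqrt(-521) has minimal polynomial:
x^2 - 2*x + 25530
Discriminant = (-2)^2 - 4*(25530)
= 4 - 102120
= -102116

-102116


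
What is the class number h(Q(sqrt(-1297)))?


K = Q(sqrt(-1297)). d mod 4 = 3, so D = disc(K) = 4d = -5188
h(K) equals the number of primitive reduced positive-definite forms (a, b, c) = a*x^2 + b*x*y + c*y^2 with b^2 - 4ac = D,
where reduced means |b| <= a <= c, with b >= 0 whenever |b| = a or a = c, and primitive means gcd(a, b, c) = 1.
Reduced forces 3a^2 <= |D| = 5188, so 1 <= a <= 41; b must have the parity of D, and c = (b^2 - D)/(4a) must be an integer >= a.
Enumerate a = 1..41, b in [-a, a]:
  a=1: (1, 0, 1297)  [1]
  a=2: (2, 2, 649)  [1]
  a=3..10: none
  a=11: (11, -2, 118), (11, 2, 118)  [2]
  a=12: none
  a=13: (13, -8, 101), (13, 8, 101)  [2]
  a=14..21: none
  a=22: (22, -2, 59), (22, 2, 59)  [2]
  a=23..25: none
  a=26: (26, -18, 53), (26, 18, 53)  [2]
  a=27..30: none
  a=31: (31, -12, 43), (31, 12, 43)  [2]
  a=32..41: none
Total reduced forms: 1 + 1 + 2 + 2 + 2 + 2 + 2 = 12
h = 12

12


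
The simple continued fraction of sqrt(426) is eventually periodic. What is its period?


Run the CF algorithm for sqrt(426).
a_0 = floor(sqrt(426)) = 20; set m_0=0, q_0=1.
Recurrence: m' = q*a - m,  q' = (d - m'^2)/q,  a' = floor((a_0 + m')/q').
  step 1: m=20, q=26, a=1
  step 2: m=6, q=15, a=1
  step 3: m=9, q=23, a=1
  step 4: m=14, q=10, a=3
  step 5: m=16, q=17, a=2
  step 6: m=18, q=6, a=6
  step 7: m=18, q=17, a=2
  step 8: m=16, q=10, a=3
  step 9: m=14, q=23, a=1
  step 10: m=9, q=15, a=1
  step 11: m=6, q=26, a=1
  step 12: m=20, q=1, a=40
a_12 = 2*a_0 = 40, so the period closes here.
sqrt(426) = [20; 1, 1, 1, 3, 2, 6, 2, 3, 1, 1, 1, 40]
Period length = 12

12


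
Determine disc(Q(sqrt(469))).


For K = Q(sqrt(d)) with d squarefree: disc(K) = d if d = 1 mod 4, and disc(K) = 4d if d = 2 or 3 mod 4.
Here d = 469, and d mod 4 = 1.
d = 1 mod 4 (O_K = Z[(1+sqrt(d))/2]), so disc(K) = d = 469

469


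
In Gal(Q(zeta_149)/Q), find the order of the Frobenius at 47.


The Frobenius at p in Gal(Q(zeta_n)/Q) = (Z/nZ)* is the class of p, so its order is ord_149(47), the smallest k >= 1 with 47^k = 1 mod 149.
n = 149 = 149, phi(149) = 148; the order divides phi(n).
Divisors of 148: 1, 2, 4, 37, 74, 148
Repeated squaring mod 149: 47^1 = 47, 47^2 = 123, 47^4 = 80, 47^8 = 142, 47^16 = 49, 47^32 = 17, 47^64 = 140, 47^128 = 81
Test divisors in increasing order:
  k=1: 47^1 = 47 mod 149
  k=2: 47^2 = 123 mod 149
  k=4: 47^4 = 80 mod 149
  k=37: 47^37 = 17 * 80 * 47 = 148 mod 149
  k=74: 47^74 = 140 * 142 * 123 = 1 mod 149  <- first divisor giving 1
Order = 74

74


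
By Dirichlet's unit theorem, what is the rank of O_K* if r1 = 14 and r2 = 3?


By Dirichlet's unit theorem:
rank = r1 + r2 - 1
= 14 + 3 - 1
= 16

16


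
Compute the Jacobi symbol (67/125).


Compute (67/125) via quadratic reciprocity:
  reciprocity: (67/125) -> +(125/67)
  reduce: (58/67)
  pull out 2: (2/67) = -1  (since 67 mod 8 = 3)
  reciprocity: (29/67) -> +(67/29)
  reduce: (9/29)
  reciprocity: (9/29) -> +(29/9)
  reduce: (2/9)
  pull out 2: (2/9) = +1  (since 9 mod 8 = 1)
  (1/9) = 1
Product of signs = -1

-1


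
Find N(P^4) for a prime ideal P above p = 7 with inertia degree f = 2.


N(P^a) = p^(a*f)
= 7^(4*2)
= 7^8
= 5764801

5764801


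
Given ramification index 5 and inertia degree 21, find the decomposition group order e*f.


|D_P| = e * f
= 5 * 21
= 105

105


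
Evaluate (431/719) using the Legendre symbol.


p = 719 is prime, so compute (431/719) with the reciprocity algorithm (Jacobi-symbol steps: pull out 2s via (2/n), flip via reciprocity, reduce):
  reciprocity: (431/719) -> -(719/431)
  reduce: (288/431)
  pull out 2: (2/431) = +1  (since 431 mod 8 = 7)
  pull out 2: (2/431) = +1  (since 431 mod 8 = 7)
  pull out 2: (2/431) = +1  (since 431 mod 8 = 7)
  pull out 2: (2/431) = +1  (since 431 mod 8 = 7)
  pull out 2: (2/431) = +1  (since 431 mod 8 = 7)
  reciprocity: (9/431) -> +(431/9)
  reduce: (8/9)
  pull out 2: (2/9) = +1  (since 9 mod 8 = 1)
  pull out 2: (2/9) = +1  (since 9 mod 8 = 1)
  pull out 2: (2/9) = +1  (since 9 mod 8 = 1)
  (1/9) = 1
Product of signs = -1
(431/719) = -1

-1


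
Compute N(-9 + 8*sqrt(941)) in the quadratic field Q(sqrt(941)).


N(a + b*sqrt(d)) = a^2 - d*b^2
= (-9)^2 - (941)*(8)^2
= 81 - 60224
= -60143

-60143


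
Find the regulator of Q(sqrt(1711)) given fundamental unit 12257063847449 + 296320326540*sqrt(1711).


epsilon = 12257063847449 + 296320326540*sqrt(1711)
= 2.4514e+13
R = ln(2.4514e+13)
= 30.8303

30.8303


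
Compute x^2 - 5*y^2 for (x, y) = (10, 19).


x^2 - d*y^2
= 10^2 - 5*19^2
= 100 - 1805
= -1705

-1705


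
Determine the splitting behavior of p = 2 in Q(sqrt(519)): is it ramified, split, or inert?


K = Q(sqrt(519)). Since d mod 4 = 3, disc(K) = 2076.
Check p | disc: 2076 mod 2 = 0.
p divides disc, so p ramifies: (p) = P^2 with e=2, f=1, g=1.
Therefore p is ramified.

ramified


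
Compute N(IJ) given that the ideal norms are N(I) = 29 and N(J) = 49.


N(IJ) = N(I) * N(J)
= 29 * 49
= 1421

1421


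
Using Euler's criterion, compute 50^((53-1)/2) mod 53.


p = 53 is prime and the exponent is (p-1)/2 = 26, so by Euler's criterion 50^26 = (50/53) = +1 or -1 mod 53.
Compute by square-and-multiply:
  26 = 16 + 8 + 2 (binary 11010)
  Repeated squaring mod 53: 50^1 = 50, 50^2 = 9, 50^4 = 28, 50^8 = 42, 50^16 = 15
  50^26 = 50^16 * 50^8 * 50^2 = 15 * 42 * 9 mod 53
    15 * 42 = 630 = 47 mod 53
    47 * 9 = 423 = 52 mod 53
  50^26 = 52 mod 53
Result 52 = p - 1 = -1 mod 53: 50 is a quadratic non-residue mod 53. As a residue in [0, p-1] the value is 52.
50^26 mod 53 = 52

52


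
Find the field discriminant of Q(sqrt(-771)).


For K = Q(sqrt(d)) with d squarefree: disc(K) = d if d = 1 mod 4, and disc(K) = 4d if d = 2 or 3 mod 4.
Here d = -771, and d mod 4 = 1.
d = 1 mod 4 (O_K = Z[(1+sqrt(d))/2]), so disc(K) = d = -771

-771


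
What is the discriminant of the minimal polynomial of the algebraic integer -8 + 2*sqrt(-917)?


The element -8 + 2*sqrt(-917) has minimal polynomial:
x^2 + 16*x + 3732
Discriminant = (16)^2 - 4*(3732)
= 256 - 14928
= -14672

-14672


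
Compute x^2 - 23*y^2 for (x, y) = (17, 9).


x^2 - d*y^2
= 17^2 - 23*9^2
= 289 - 1863
= -1574

-1574


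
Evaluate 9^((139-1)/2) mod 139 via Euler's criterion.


p = 139 is prime and the exponent is (p-1)/2 = 69, so by Euler's criterion 9^69 = (9/139) = +1 or -1 mod 139.
Compute by square-and-multiply:
  69 = 64 + 4 + 1 (binary 1000101)
  Repeated squaring mod 139: 9^1 = 9, 9^2 = 81, 9^4 = 28, 9^8 = 89, 9^16 = 137, 9^32 = 4, 9^64 = 16
  9^69 = 9^64 * 9^4 * 9^1 = 16 * 28 * 9 mod 139
    16 * 28 = 448 = 31 mod 139
    31 * 9 = 279 = 1 mod 139
  9^69 = 1 mod 139
Result 1: 9 is a quadratic residue mod 139.
9^69 mod 139 = 1

1


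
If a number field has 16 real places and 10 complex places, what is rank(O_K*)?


By Dirichlet's unit theorem:
rank = r1 + r2 - 1
= 16 + 10 - 1
= 25

25


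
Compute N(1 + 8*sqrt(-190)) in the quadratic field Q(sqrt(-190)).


N(a + b*sqrt(d)) = a^2 - d*b^2
= (1)^2 - (-190)*(8)^2
= 1 + 12160
= 12161

12161


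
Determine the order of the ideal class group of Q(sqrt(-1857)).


K = Q(sqrt(-1857)). d mod 4 = 3, so D = disc(K) = 4d = -7428
h(K) equals the number of primitive reduced positive-definite forms (a, b, c) = a*x^2 + b*x*y + c*y^2 with b^2 - 4ac = D,
where reduced means |b| <= a <= c, with b >= 0 whenever |b| = a or a = c, and primitive means gcd(a, b, c) = 1.
Reduced forces 3a^2 <= |D| = 7428, so 1 <= a <= 49; b must have the parity of D, and c = (b^2 - D)/(4a) must be an integer >= a.
Enumerate a = 1..49, b in [-a, a]:
  a=1: (1, 0, 1857)  [1]
  a=2: (2, 2, 929)  [1]
  a=3: (3, 0, 619)  [1]
  a=4..5: none
  a=6: (6, 6, 311)  [1]
  a=7..16: none
  a=17: (17, -16, 113), (17, 16, 113)  [2]
  a=18: none
  a=19: (19, -18, 102), (19, 18, 102)  [2]
  a=20..22: none
  a=23: (23, -22, 86), (23, 22, 86)  [2]
  a=24..28: none
  a=29: (29, -24, 69), (29, 24, 69)  [2]
  a=30..33: none
  a=34: (34, -18, 57), (34, 18, 57)  [2]
  a=35..36: none
  a=37: (37, -34, 58), (37, 34, 58)  [2]
  a=38: (38, -18, 51), (38, 18, 51)  [2]
  a=39..42: none
  a=43: (43, -22, 46), (43, 22, 46)  [2]
  a=44..49: none
Total reduced forms: 1 + 1 + 1 + 1 + 2 + 2 + 2 + 2 + 2 + 2 + 2 + 2 = 20
h = 20

20


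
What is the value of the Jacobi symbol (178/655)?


Compute (178/655) via quadratic reciprocity:
  pull out 2: (2/655) = +1  (since 655 mod 8 = 7)
  reciprocity: (89/655) -> +(655/89)
  reduce: (32/89)
  pull out 2: (2/89) = +1  (since 89 mod 8 = 1)
  pull out 2: (2/89) = +1  (since 89 mod 8 = 1)
  pull out 2: (2/89) = +1  (since 89 mod 8 = 1)
  pull out 2: (2/89) = +1  (since 89 mod 8 = 1)
  pull out 2: (2/89) = +1  (since 89 mod 8 = 1)
  (1/89) = 1
Product of signs = 1

1


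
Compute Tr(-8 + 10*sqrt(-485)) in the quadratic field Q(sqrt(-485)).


Tr(a + b*sqrt(d)) = (a + b*sqrt(d)) + (a - b*sqrt(d)) = 2a
= 2 * (-8)
= -16

-16


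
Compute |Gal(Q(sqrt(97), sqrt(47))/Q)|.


The 2 square roots of distinct primes are multiplicatively independent over Q,
so [K:Q] = 2^2 and Gal(K/Q) is isomorphic to (Z/2Z)^2.
|Gal| = 2^2 = 4

4


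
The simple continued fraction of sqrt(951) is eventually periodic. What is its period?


Run the CF algorithm for sqrt(951).
a_0 = floor(sqrt(951)) = 30; set m_0=0, q_0=1.
Recurrence: m' = q*a - m,  q' = (d - m'^2)/q,  a' = floor((a_0 + m')/q').
  step 1: m=30, q=51, a=1
  step 2: m=21, q=10, a=5
  step 3: m=29, q=11, a=5
  step 4: m=26, q=25, a=2
  step 5: m=24, q=15, a=3
  step 6: m=21, q=34, a=1
  step 7: m=13, q=23, a=1
  step 8: m=10, q=37, a=1
  step 9: m=27, q=6, a=9
  step 10: m=27, q=37, a=1
  step 11: m=10, q=23, a=1
  step 12: m=13, q=34, a=1
  step 13: m=21, q=15, a=3
  step 14: m=24, q=25, a=2
  step 15: m=26, q=11, a=5
  step 16: m=29, q=10, a=5
  step 17: m=21, q=51, a=1
  step 18: m=30, q=1, a=60
a_18 = 2*a_0 = 60, so the period closes here.
sqrt(951) = [30; 1, 5, 5, 2, 3, 1, 1, 1, 9, 1, 1, 1, 3, 2, 5, 5, 1, 60]
Period length = 18

18


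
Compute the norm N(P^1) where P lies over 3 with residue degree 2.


N(P^a) = p^(a*f)
= 3^(1*2)
= 3^2
= 9

9


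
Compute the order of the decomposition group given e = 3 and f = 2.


|D_P| = e * f
= 3 * 2
= 6

6


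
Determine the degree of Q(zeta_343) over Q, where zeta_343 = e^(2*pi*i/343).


The degree equals Euler's totient phi(343).
343 = 7^3
phi(343) = 294

294


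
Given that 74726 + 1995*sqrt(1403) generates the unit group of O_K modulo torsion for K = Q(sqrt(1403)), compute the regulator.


epsilon = 74726 + 1995*sqrt(1403)
= 149452.0000
R = ln(149452.0000)
= 11.9147

11.9147


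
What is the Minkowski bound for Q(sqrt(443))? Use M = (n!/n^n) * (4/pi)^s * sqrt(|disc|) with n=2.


d = 443, d mod 4 = 3, so disc(K) = 4d = 1772; |disc(K)| = 1772
Real quadratic field, so n = 2, s = r2 = 0, r1 = 2
M = (n!/n^n) * (4/pi)^s * sqrt(|disc(K)|) = (2!/2^2) * (4/pi)^0 * sqrt(1772)
= 0.5 * 1.000000 * 42.095130
= 21.0476

21.0476


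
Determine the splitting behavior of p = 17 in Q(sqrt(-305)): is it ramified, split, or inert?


K = Q(sqrt(-305)). Since d mod 4 = 3, disc(K) = -1220.
Check p | disc: -1220 mod 17 = 4.
p does not divide disc. Compute Legendre symbol (d/p):
1^((17-1)/2) mod 17 = 1
(d/p) = 1, so p splits: (p) = P*P' with e=1, f=1, g=2.
Therefore p is split.

split


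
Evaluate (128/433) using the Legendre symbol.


p = 433 is prime, so compute (128/433) with the reciprocity algorithm (Jacobi-symbol steps: pull out 2s via (2/n), flip via reciprocity, reduce):
  pull out 2: (2/433) = +1  (since 433 mod 8 = 1)
  pull out 2: (2/433) = +1  (since 433 mod 8 = 1)
  pull out 2: (2/433) = +1  (since 433 mod 8 = 1)
  pull out 2: (2/433) = +1  (since 433 mod 8 = 1)
  pull out 2: (2/433) = +1  (since 433 mod 8 = 1)
  pull out 2: (2/433) = +1  (since 433 mod 8 = 1)
  pull out 2: (2/433) = +1  (since 433 mod 8 = 1)
  (1/433) = 1
Product of signs = 1
(128/433) = 1

1


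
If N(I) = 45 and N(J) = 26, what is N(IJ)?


N(IJ) = N(I) * N(J)
= 45 * 26
= 1170

1170


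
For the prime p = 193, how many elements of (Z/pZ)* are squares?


For prime p, the number of non-zero quadratic residues is (p-1)/2.
= (193-1)/2
= 96

96


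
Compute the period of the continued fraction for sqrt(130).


Run the CF algorithm for sqrt(130).
a_0 = floor(sqrt(130)) = 11; set m_0=0, q_0=1.
Recurrence: m' = q*a - m,  q' = (d - m'^2)/q,  a' = floor((a_0 + m')/q').
  step 1: m=11, q=9, a=2
  step 2: m=7, q=9, a=2
  step 3: m=11, q=1, a=22
a_3 = 2*a_0 = 22, so the period closes here.
sqrt(130) = [11; 2, 2, 22]
Period length = 3

3


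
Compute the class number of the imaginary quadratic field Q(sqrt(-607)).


K = Q(sqrt(-607)). d mod 4 = 1, so D = disc(K) = d = -607
h(K) equals the number of primitive reduced positive-definite forms (a, b, c) = a*x^2 + b*x*y + c*y^2 with b^2 - 4ac = D,
where reduced means |b| <= a <= c, with b >= 0 whenever |b| = a or a = c, and primitive means gcd(a, b, c) = 1.
Reduced forces 3a^2 <= |D| = 607, so 1 <= a <= 14; b must have the parity of D, and c = (b^2 - D)/(4a) must be an integer >= a.
Enumerate a = 1..14, b in [-a, a]:
  a=1: (1, 1, 152)  [1]
  a=2: (2, -1, 76), (2, 1, 76)  [2]
  a=3: none
  a=4: (4, -1, 38), (4, 1, 38)  [2]
  a=5..6: none
  a=7: (7, -3, 22), (7, 3, 22)  [2]
  a=8: (8, -1, 19), (8, 1, 19)  [2]
  a=9..10: none
  a=11: (11, -3, 14), (11, 3, 14)  [2]
  a=12: none
  a=13: (13, -11, 14), (13, 11, 14)  [2]
  a=14: none
Total reduced forms: 1 + 2 + 2 + 2 + 2 + 2 + 2 = 13
h = 13

13


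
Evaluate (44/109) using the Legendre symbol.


p = 109 is prime, so compute (44/109) with the reciprocity algorithm (Jacobi-symbol steps: pull out 2s via (2/n), flip via reciprocity, reduce):
  pull out 2: (2/109) = -1  (since 109 mod 8 = 5)
  pull out 2: (2/109) = -1  (since 109 mod 8 = 5)
  reciprocity: (11/109) -> +(109/11)
  reduce: (10/11)
  pull out 2: (2/11) = -1  (since 11 mod 8 = 3)
  reciprocity: (5/11) -> +(11/5)
  reduce: (1/5)
  (1/5) = 1
Product of signs = -1
(44/109) = -1

-1


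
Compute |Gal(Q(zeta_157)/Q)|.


|Gal(Q(zeta_157)/Q)| = phi(157)
= 156

156


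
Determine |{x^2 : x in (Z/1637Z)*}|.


For prime p, the number of non-zero quadratic residues is (p-1)/2.
= (1637-1)/2
= 818

818


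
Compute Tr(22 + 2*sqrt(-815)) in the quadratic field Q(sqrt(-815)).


Tr(a + b*sqrt(d)) = (a + b*sqrt(d)) + (a - b*sqrt(d)) = 2a
= 2 * (22)
= 44

44


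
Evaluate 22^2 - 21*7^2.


x^2 - d*y^2
= 22^2 - 21*7^2
= 484 - 1029
= -545

-545


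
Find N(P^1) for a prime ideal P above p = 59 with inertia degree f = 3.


N(P^a) = p^(a*f)
= 59^(1*3)
= 59^3
= 205379

205379


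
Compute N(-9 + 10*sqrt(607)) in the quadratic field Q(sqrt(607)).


N(a + b*sqrt(d)) = a^2 - d*b^2
= (-9)^2 - (607)*(10)^2
= 81 - 60700
= -60619

-60619


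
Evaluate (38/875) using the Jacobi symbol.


Compute (38/875) via quadratic reciprocity:
  pull out 2: (2/875) = -1  (since 875 mod 8 = 3)
  reciprocity: (19/875) -> -(875/19)
  reduce: (1/19)
  (1/19) = 1
Product of signs = 1

1


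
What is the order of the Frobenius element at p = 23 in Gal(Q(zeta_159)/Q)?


The Frobenius at p in Gal(Q(zeta_n)/Q) = (Z/nZ)* is the class of p, so its order is ord_159(23), the smallest k >= 1 with 23^k = 1 mod 159.
n = 159 = 3 * 53, phi(159) = 104; the order divides phi(n).
Divisors of 104: 1, 2, 4, 8, 13, 26, 52, 104
Repeated squaring mod 159: 23^1 = 23, 23^2 = 52, 23^4 = 1, 23^8 = 1, 23^16 = 1, 23^32 = 1, 23^64 = 1
Test divisors in increasing order:
  k=1: 23^1 = 23 mod 159
  k=2: 23^2 = 52 mod 159
  k=4: 23^4 = 1 mod 159  <- first divisor giving 1
Order = 4

4


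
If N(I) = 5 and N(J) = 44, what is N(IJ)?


N(IJ) = N(I) * N(J)
= 5 * 44
= 220

220


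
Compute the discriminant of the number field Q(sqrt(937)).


For K = Q(sqrt(d)) with d squarefree: disc(K) = d if d = 1 mod 4, and disc(K) = 4d if d = 2 or 3 mod 4.
Here d = 937, and d mod 4 = 1.
d = 1 mod 4 (O_K = Z[(1+sqrt(d))/2]), so disc(K) = d = 937

937


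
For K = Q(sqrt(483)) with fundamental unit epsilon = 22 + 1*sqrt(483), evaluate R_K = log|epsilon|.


epsilon = 22 + 1*sqrt(483)
= 43.9773
R = ln(43.9773)
= 3.7837

3.7837


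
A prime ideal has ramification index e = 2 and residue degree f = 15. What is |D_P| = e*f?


|D_P| = e * f
= 2 * 15
= 30

30


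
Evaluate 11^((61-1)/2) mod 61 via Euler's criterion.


p = 61 is prime and the exponent is (p-1)/2 = 30, so by Euler's criterion 11^30 = (11/61) = +1 or -1 mod 61.
Compute by square-and-multiply:
  30 = 16 + 8 + 4 + 2 (binary 11110)
  Repeated squaring mod 61: 11^1 = 11, 11^2 = 60, 11^4 = 1, 11^8 = 1, 11^16 = 1
  11^30 = 11^16 * 11^8 * 11^4 * 11^2 = 1 * 1 * 1 * 60 mod 61
    1 * 1 = 1 = 1 mod 61
    1 * 1 = 1 = 1 mod 61
    1 * 60 = 60 = 60 mod 61
  11^30 = 60 mod 61
Result 60 = p - 1 = -1 mod 61: 11 is a quadratic non-residue mod 61. As a residue in [0, p-1] the value is 60.
11^30 mod 61 = 60

60
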